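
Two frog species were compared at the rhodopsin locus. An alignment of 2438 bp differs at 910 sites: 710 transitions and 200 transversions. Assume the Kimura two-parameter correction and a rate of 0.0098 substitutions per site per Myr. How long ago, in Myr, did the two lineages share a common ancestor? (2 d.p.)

30.14

P = 710/2438 ≈ 0.291222 and Q = 200/2438 ≈ 0.082034.
Under the Kimura two-parameter model, d = −½ ln(1 − 2P − Q) − ¼ ln(1 − 2Q).
1 − 2P − Q = 0.335522, giving −½ ln(0.335522) = 0.546034.
1 − 2Q = 0.835932, giving −¼ ln(0.835932) = 0.044802.
d = 0.546034 + 0.044802 = 0.590836.
Under a molecular clock d = 2μt, so t = d/(2μ) = 0.590836 / (2 × 0.0098) = 30.14 Myr.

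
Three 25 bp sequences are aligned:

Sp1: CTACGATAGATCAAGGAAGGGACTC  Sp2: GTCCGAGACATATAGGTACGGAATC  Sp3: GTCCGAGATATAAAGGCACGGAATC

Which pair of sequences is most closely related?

Sp1–Sp2: 9/25 differ, p = 0.360, d = 0.490.
Sp1–Sp3: 8/25 differ, p = 0.320, d = 0.417.
Sp2–Sp3: 3/25 differ, p = 0.120, d = 0.131.
The smallest distance is between Sp2 and Sp3.

Sp2 and Sp3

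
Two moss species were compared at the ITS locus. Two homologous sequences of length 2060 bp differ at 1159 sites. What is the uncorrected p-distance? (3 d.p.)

0.563

p = 1159/2060 = 0.562621… ≈ 0.563 (to 3 d.p.).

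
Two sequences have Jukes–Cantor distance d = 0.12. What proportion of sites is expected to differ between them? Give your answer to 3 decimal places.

p = (3/4)(1 − e^(−4d/3)) = 0.75 × (1 − e^(-0.16)) = 0.75 × (1 − 0.852144) = 0.110892.

0.111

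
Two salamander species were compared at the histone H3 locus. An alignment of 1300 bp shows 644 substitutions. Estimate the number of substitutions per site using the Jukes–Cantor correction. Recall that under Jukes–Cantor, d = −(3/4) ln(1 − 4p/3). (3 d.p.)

0.810

p = 644/1300 ≈ 0.495385.
d = −(3/4) ln(1 − 4p/3) = −0.75 ln(1 − 0.660513) = −0.75 ln(0.339487)
  = −0.75 × (-1.080320) = 0.810240 substitutions/site.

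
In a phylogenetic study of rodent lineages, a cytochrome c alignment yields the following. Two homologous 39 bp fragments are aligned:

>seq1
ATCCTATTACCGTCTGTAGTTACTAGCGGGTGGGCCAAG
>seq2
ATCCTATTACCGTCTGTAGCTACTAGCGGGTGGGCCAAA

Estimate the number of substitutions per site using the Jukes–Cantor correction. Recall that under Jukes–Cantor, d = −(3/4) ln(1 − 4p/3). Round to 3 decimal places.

The sequences differ at 2 of 39 sites (20, 39), so p = 2/39 ≈ 0.051282.
d = −(3/4) ln(1 − 4p/3) = −0.75 ln(1 − 0.068376) = −0.75 ln(0.931624)
  = −0.75 × (-0.070826) = 0.053120 substitutions/site.

0.053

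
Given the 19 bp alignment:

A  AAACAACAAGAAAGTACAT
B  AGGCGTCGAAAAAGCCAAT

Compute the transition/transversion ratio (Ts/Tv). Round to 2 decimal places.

2.00

Transitions are A↔G and C↔T; transversions are all other mismatches.
Transitions: 6. Transversions: 3.
R = 6/3 = 2.00.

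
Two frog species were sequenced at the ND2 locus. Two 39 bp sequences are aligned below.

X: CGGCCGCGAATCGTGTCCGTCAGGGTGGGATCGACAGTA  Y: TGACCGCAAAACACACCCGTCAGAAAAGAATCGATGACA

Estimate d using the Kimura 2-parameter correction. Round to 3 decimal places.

Of 39 sites, 15 differences are transitions and 2 are transversions, so P = 15/39 ≈ 0.384615 and Q = 2/39 ≈ 0.051282.
Under the Kimura two-parameter model, d = −½ ln(1 − 2P − Q) − ¼ ln(1 − 2Q).
1 − 2P − Q = 0.179488, giving −½ ln(0.179488) = 0.858823.
1 − 2Q = 0.897436, giving −¼ ln(0.897436) = 0.027053.
d = 0.858823 + 0.027053 = 0.885876.

0.886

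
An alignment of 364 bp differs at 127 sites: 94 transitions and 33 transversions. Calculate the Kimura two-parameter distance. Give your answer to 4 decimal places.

0.5172

P = 94/364 ≈ 0.258242 and Q = 33/364 ≈ 0.090659.
Under the Kimura two-parameter model, d = −½ ln(1 − 2P − Q) − ¼ ln(1 − 2Q).
1 − 2P − Q = 0.392857, giving −½ ln(0.392857) = 0.467155.
1 − 2Q = 0.818682, giving −¼ ln(0.818682) = 0.050015.
d = 0.467155 + 0.050015 = 0.517170.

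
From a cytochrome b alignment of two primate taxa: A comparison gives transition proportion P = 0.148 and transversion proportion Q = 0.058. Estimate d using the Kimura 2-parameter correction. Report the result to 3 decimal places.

Under the Kimura two-parameter model, d = −½ ln(1 − 2P − Q) − ¼ ln(1 − 2Q).
1 − 2P − Q = 0.646, giving −½ ln(0.646) = 0.218478.
1 − 2Q = 0.884, giving −¼ ln(0.884) = 0.030825.
d = 0.218478 + 0.030825 = 0.249303.

0.249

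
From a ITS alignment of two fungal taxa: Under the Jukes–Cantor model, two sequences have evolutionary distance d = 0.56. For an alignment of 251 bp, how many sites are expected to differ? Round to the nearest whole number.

99

Invert JC69: p = (3/4)(1 − e^(−4d/3)) = 0.75 × (1 − e^(-0.746667)) = 0.75 × (1 − 0.473944) = 0.394542.
Expected differing sites = pL ≈ 0.394542 × 251 = 99.030042 ≈ 99.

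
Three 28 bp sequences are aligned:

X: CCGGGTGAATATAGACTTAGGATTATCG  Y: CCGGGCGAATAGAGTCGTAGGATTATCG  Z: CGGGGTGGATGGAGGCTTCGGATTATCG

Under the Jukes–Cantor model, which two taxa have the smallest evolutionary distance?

X and Y

X–Y: 4/28 differ, p = 0.143, d = 0.158.
X–Z: 6/28 differ, p = 0.214, d = 0.252.
Y–Z: 7/28 differ, p = 0.250, d = 0.304.
The smallest distance is between X and Y.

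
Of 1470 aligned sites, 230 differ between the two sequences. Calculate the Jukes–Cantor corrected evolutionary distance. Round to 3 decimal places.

p = 230/1470 ≈ 0.156463.
d = −(3/4) ln(1 − 4p/3) = −0.75 ln(1 − 0.208617) = −0.75 ln(0.791383)
  = −0.75 × (-0.233973) = 0.175480 substitutions/site.

0.175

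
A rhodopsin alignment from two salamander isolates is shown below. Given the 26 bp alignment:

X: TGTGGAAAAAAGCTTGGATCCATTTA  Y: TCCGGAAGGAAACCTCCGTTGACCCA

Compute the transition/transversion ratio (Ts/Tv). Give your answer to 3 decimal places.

2.500

Transitions are A↔G and C↔T; transversions are all other mismatches.
Transitions: 10. Transversions: 4.
R = 10/4 = 2.500.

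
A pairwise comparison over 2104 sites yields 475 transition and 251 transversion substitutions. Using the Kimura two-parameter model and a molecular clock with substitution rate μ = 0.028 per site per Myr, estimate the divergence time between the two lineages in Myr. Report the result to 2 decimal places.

8.77

P = 475/2104 ≈ 0.22576 and Q = 251/2104 ≈ 0.119297.
Under the Kimura two-parameter model, d = −½ ln(1 − 2P − Q) − ¼ ln(1 − 2Q).
1 − 2P − Q = 0.429183, giving −½ ln(0.429183) = 0.422936.
1 − 2Q = 0.761406, giving −¼ ln(0.761406) = 0.068147.
d = 0.422936 + 0.068147 = 0.491083.
Under a molecular clock d = 2μt, so t = d/(2μ) = 0.491083 / (2 × 0.028) = 8.77 Myr.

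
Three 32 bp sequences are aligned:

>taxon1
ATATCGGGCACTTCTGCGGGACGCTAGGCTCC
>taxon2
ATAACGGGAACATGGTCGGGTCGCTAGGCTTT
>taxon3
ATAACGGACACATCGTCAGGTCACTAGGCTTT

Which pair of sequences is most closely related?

taxon1–taxon2: 9/32 differ, p = 0.281, d = 0.353.
taxon1–taxon3: 10/32 differ, p = 0.313, d = 0.404.
taxon2–taxon3: 5/32 differ, p = 0.156, d = 0.175.
The smallest distance is between taxon2 and taxon3.

taxon2 and taxon3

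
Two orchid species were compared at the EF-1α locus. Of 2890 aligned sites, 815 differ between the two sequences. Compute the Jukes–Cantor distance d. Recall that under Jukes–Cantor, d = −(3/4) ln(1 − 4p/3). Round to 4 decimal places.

0.3537

p = 815/2890 ≈ 0.282007.
d = −(3/4) ln(1 − 4p/3) = −0.75 ln(1 − 0.376009) = −0.75 ln(0.623991)
  = −0.75 × (-0.471619) = 0.353714 substitutions/site.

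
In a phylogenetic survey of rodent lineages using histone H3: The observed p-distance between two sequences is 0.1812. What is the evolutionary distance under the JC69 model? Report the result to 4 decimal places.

0.2074

d = −(3/4) ln(1 − 4p/3) = −0.75 ln(1 − 0.2416) = −0.75 ln(0.7584)
  = −0.75 × (-0.276544) = 0.207408 substitutions/site.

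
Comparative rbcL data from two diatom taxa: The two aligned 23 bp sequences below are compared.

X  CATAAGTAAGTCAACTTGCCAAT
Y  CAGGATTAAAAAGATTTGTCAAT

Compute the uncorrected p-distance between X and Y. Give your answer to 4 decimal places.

0.3913

The sequences differ at 9 of 23 positions (sites 3, 4, 6, 10, 11, 12, 13, 15, 19).
p = 9/23 = 0.391304… ≈ 0.3913 (to 4 d.p.).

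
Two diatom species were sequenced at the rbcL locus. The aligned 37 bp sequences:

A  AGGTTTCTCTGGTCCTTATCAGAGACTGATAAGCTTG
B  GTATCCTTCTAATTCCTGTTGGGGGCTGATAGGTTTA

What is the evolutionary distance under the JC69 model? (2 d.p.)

0.78

The sequences differ at 18 of 37 sites, so p = 18/37 ≈ 0.486486.
d = −(3/4) ln(1 − 4p/3) = −0.75 ln(1 − 0.648648) = −0.75 ln(0.351352)
  = −0.75 × (-1.045967) = 0.784475 substitutions/site.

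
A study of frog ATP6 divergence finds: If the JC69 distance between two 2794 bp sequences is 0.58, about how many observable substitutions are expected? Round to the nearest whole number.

Invert JC69: p = (3/4)(1 − e^(−4d/3)) = 0.75 × (1 − e^(-0.773333)) = 0.75 × (1 − 0.461472) = 0.403896.
Expected differing sites = pL ≈ 0.403896 × 2794 = 1128.485424 ≈ 1128.

1128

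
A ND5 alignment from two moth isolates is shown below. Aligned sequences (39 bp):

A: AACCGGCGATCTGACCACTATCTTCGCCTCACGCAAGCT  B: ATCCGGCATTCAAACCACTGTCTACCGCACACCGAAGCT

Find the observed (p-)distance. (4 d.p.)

The sequences differ at 12 of 39 positions.
p = 12/39 = 0.307692… ≈ 0.3077 (to 4 d.p.).

0.3077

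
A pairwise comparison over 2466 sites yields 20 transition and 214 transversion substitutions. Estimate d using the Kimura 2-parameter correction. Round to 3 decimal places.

0.102

P = 20/2466 ≈ 0.00811 and Q = 214/2466 ≈ 0.08678.
Under the Kimura two-parameter model, d = −½ ln(1 − 2P − Q) − ¼ ln(1 − 2Q).
1 − 2P − Q = 0.897, giving −½ ln(0.897) = 0.054350.
1 − 2Q = 0.82644, giving −¼ ln(0.82644) = 0.047657.
d = 0.054350 + 0.047657 = 0.102007.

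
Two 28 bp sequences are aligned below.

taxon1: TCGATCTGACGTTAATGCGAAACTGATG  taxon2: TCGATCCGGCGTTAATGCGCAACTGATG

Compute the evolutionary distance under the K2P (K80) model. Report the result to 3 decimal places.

Of 28 sites, 2 differences are transitions and 1 are transversions, so P = 2/28 ≈ 0.071429 and Q = 1/28 ≈ 0.035714.
Under the Kimura two-parameter model, d = −½ ln(1 − 2P − Q) − ¼ ln(1 − 2Q).
1 − 2P − Q = 0.821428, giving −½ ln(0.821428) = 0.098355.
1 − 2Q = 0.928572, giving −¼ ln(0.928572) = 0.018527.
d = 0.098355 + 0.018527 = 0.116882.

0.117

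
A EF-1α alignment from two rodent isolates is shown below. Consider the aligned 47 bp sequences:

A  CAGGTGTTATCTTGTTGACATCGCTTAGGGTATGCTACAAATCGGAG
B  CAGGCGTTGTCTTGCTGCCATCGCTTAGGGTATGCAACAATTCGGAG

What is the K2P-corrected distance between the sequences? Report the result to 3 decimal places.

Of 47 sites, 3 differences are transitions and 3 are transversions, so P = 3/47 ≈ 0.06383 and Q = 3/47 ≈ 0.06383.
Under the Kimura two-parameter model, d = −½ ln(1 − 2P − Q) − ¼ ln(1 − 2Q).
1 − 2P − Q = 0.80851, giving −½ ln(0.80851) = 0.106281.
1 − 2Q = 0.87234, giving −¼ ln(0.87234) = 0.034144.
d = 0.106281 + 0.034144 = 0.140425.

0.140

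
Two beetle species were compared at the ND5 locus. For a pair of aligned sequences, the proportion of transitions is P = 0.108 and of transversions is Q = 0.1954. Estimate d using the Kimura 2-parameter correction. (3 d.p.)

Under the Kimura two-parameter model, d = −½ ln(1 − 2P − Q) − ¼ ln(1 − 2Q).
1 − 2P − Q = 0.5886, giving −½ ln(0.5886) = 0.265004.
1 − 2Q = 0.6092, giving −¼ ln(0.6092) = 0.123902.
d = 0.265004 + 0.123902 = 0.388906.

0.389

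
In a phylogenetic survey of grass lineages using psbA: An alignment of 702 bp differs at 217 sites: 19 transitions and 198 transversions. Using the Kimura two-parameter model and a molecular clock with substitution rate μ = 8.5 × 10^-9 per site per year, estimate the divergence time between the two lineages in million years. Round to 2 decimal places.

24.26

P = 19/702 ≈ 0.027066 and Q = 198/702 ≈ 0.282051.
Under the Kimura two-parameter model, d = −½ ln(1 − 2P − Q) − ¼ ln(1 − 2Q).
1 − 2P − Q = 0.663817, giving −½ ln(0.663817) = 0.204874.
1 − 2Q = 0.435898, giving −¼ ln(0.435898) = 0.207587.
d = 0.204874 + 0.207587 = 0.412461.
Under a molecular clock d = 2μt, so t = d/(2μ) = 0.412461 / (2 × 8.5 × 10^-9) = 24.26 million years.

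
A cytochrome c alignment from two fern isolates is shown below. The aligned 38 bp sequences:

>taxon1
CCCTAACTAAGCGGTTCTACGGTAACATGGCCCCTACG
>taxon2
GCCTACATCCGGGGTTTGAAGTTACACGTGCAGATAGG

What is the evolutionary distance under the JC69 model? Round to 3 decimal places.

0.824

The sequences differ at 19 of 38 sites, so p = 19/38 = 0.5.
d = −(3/4) ln(1 − 4p/3) = −0.75 ln(1 − 0.666667) = −0.75 ln(0.333333)
  = −0.75 × (-1.098613) = 0.823960 substitutions/site.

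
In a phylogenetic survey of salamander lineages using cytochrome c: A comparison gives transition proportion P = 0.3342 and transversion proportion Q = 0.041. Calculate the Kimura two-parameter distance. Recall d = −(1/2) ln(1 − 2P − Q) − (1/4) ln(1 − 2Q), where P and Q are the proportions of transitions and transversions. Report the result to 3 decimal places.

Under the Kimura two-parameter model, d = −½ ln(1 − 2P − Q) − ¼ ln(1 − 2Q).
1 − 2P − Q = 0.2906, giving −½ ln(0.2906) = 0.617904.
1 − 2Q = 0.918, giving −¼ ln(0.918) = 0.021389.
d = 0.617904 + 0.021389 = 0.639293.

0.639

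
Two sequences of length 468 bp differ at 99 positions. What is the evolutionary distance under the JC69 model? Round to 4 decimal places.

0.2485

p = 99/468 ≈ 0.211538.
d = −(3/4) ln(1 − 4p/3) = −0.75 ln(1 − 0.282051) = −0.75 ln(0.717949)
  = −0.75 × (-0.331357) = 0.248518 substitutions/site.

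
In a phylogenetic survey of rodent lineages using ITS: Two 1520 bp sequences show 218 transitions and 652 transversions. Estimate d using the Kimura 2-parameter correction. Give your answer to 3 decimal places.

P = 218/1520 ≈ 0.143421 and Q = 652/1520 ≈ 0.428947.
Under the Kimura two-parameter model, d = −½ ln(1 − 2P − Q) − ¼ ln(1 − 2Q).
1 − 2P − Q = 0.284211, giving −½ ln(0.284211) = 0.629019.
1 − 2Q = 0.142106, giving −¼ ln(0.142106) = 0.487796.
d = 0.629019 + 0.487796 = 1.116815.

1.117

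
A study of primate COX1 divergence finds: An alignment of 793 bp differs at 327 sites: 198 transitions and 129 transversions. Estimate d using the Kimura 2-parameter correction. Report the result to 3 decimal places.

P = 198/793 ≈ 0.249685 and Q = 129/793 ≈ 0.162673.
Under the Kimura two-parameter model, d = −½ ln(1 − 2P − Q) − ¼ ln(1 − 2Q).
1 − 2P − Q = 0.337957, giving −½ ln(0.337957) = 0.542418.
1 − 2Q = 0.674654, giving −¼ ln(0.674654) = 0.098389.
d = 0.542418 + 0.098389 = 0.640807.

0.641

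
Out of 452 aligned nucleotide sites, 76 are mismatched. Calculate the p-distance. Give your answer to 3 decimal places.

0.168

p = 76/452 = 0.168141… ≈ 0.168 (to 3 d.p.).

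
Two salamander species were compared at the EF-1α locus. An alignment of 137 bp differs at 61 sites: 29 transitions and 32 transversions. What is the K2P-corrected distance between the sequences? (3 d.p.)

P = 29/137 ≈ 0.211679 and Q = 32/137 ≈ 0.233577.
Under the Kimura two-parameter model, d = −½ ln(1 − 2P − Q) − ¼ ln(1 − 2Q).
1 − 2P − Q = 0.343065, giving −½ ln(0.343065) = 0.534918.
1 − 2Q = 0.532846, giving −¼ ln(0.532846) = 0.157381.
d = 0.534918 + 0.157381 = 0.692299.

0.692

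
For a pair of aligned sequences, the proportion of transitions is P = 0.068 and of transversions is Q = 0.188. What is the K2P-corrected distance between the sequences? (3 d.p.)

Under the Kimura two-parameter model, d = −½ ln(1 − 2P − Q) − ¼ ln(1 − 2Q).
1 − 2P − Q = 0.676, giving −½ ln(0.676) = 0.195781.
1 − 2Q = 0.624, giving −¼ ln(0.624) = 0.117901.
d = 0.195781 + 0.117901 = 0.313682.

0.314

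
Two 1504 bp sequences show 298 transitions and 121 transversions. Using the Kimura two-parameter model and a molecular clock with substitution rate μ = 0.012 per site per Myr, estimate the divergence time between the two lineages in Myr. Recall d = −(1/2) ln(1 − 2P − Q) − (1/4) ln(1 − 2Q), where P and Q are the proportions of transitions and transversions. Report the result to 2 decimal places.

P = 298/1504 ≈ 0.198138 and Q = 121/1504 ≈ 0.080452.
Under the Kimura two-parameter model, d = −½ ln(1 − 2P − Q) − ¼ ln(1 − 2Q).
1 − 2P − Q = 0.523272, giving −½ ln(0.523272) = 0.323827.
1 − 2Q = 0.839096, giving −¼ ln(0.839096) = 0.043858.
d = 0.323827 + 0.043858 = 0.367685.
Under a molecular clock d = 2μt, so t = d/(2μ) = 0.367685 / (2 × 0.012) = 15.32 Myr.

15.32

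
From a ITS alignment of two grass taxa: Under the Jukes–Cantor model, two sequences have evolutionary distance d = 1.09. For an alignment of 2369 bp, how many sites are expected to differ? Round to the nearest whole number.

Invert JC69: p = (3/4)(1 − e^(−4d/3)) = 0.75 × (1 − e^(-1.453333)) = 0.75 × (1 − 0.233790) = 0.574658.
Expected differing sites = pL ≈ 0.574658 × 2369 = 1361.364802 ≈ 1361.

1361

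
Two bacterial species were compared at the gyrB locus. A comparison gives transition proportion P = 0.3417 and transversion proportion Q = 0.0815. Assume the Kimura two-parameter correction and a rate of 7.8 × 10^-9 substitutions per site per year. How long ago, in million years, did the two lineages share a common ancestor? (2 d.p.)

Under the Kimura two-parameter model, d = −½ ln(1 − 2P − Q) − ¼ ln(1 − 2Q).
1 − 2P − Q = 0.2351, giving −½ ln(0.2351) = 0.723872.
1 − 2Q = 0.837, giving −¼ ln(0.837) = 0.044483.
d = 0.723872 + 0.044483 = 0.768355.
Under a molecular clock d = 2μt, so t = d/(2μ) = 0.768355 / (2 × 7.8 × 10^-9) = 49.25 million years.

49.25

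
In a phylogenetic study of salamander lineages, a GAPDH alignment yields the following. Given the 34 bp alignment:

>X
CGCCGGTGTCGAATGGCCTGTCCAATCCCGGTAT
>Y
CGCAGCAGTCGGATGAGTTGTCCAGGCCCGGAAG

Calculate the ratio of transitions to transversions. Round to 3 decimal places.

Transitions are A↔G and C↔T; transversions are all other mismatches.
Transitions: 4. Transversions: 7.
R = 4/7 = 0.571428… ≈ 0.571 (to 3 d.p.).

0.571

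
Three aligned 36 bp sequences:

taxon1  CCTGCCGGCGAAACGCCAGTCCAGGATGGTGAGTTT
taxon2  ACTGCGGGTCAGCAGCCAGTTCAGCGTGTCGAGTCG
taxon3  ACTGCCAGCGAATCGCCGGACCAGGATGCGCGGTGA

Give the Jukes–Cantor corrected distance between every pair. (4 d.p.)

d(taxon1,taxon2) = 0.5482, d(taxon1,taxon3) = 0.3924, d(taxon2,taxon3) = 0.8240

taxon1–taxon2: 14/36 sites differ → p ≈ 0.388889, d = −0.75 ln(1 − 0.518519) = 0.548166 ≈ 0.5482.
taxon1–taxon3: 11/36 sites differ → p ≈ 0.305556, d = −0.75 ln(1 − 0.407408) = 0.392437 ≈ 0.3924.
taxon2–taxon3: 18/36 sites differ → p = 0.5, d = −0.75 ln(1 − 0.666667) = 0.823960 ≈ 0.8240.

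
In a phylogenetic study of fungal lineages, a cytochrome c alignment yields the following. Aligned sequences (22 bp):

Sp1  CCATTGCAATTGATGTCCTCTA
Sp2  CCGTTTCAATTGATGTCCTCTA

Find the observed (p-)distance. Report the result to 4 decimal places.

0.0909

The sequences differ at 2 of 22 positions (sites 3, 6).
p = 2/22 = 0.090909… ≈ 0.0909 (to 4 d.p.).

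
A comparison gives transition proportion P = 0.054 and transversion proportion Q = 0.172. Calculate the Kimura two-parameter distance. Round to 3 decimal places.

0.270

Under the Kimura two-parameter model, d = −½ ln(1 − 2P − Q) − ¼ ln(1 − 2Q).
1 − 2P − Q = 0.72, giving −½ ln(0.72) = 0.164252.
1 − 2Q = 0.656, giving −¼ ln(0.656) = 0.105399.
d = 0.164252 + 0.105399 = 0.269651.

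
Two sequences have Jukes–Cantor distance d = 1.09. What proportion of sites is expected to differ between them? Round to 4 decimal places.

0.5747

p = (3/4)(1 − e^(−4d/3)) = 0.75 × (1 − e^(-1.453333)) = 0.75 × (1 − 0.233790) = 0.574658.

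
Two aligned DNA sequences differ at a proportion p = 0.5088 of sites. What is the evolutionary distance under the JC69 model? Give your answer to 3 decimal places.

0.851

d = −(3/4) ln(1 − 4p/3) = −0.75 ln(1 − 0.6784) = −0.75 ln(0.3216)
  = −0.75 × (-1.134447) = 0.850835 substitutions/site.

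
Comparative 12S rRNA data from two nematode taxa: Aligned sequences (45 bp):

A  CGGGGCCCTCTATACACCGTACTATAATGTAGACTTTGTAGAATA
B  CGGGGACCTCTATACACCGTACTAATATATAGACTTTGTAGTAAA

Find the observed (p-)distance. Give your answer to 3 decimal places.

0.133

The sequences differ at 6 of 45 positions (sites 6, 25, 26, 29, 42, 44).
p = 6/45 = 0.133333… ≈ 0.133 (to 3 d.p.).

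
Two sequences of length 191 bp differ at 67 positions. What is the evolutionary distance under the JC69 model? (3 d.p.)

0.473

p = 67/191 ≈ 0.350785.
d = −(3/4) ln(1 − 4p/3) = −0.75 ln(1 − 0.467713) = −0.75 ln(0.532287)
  = −0.75 × (-0.630572) = 0.472929 substitutions/site.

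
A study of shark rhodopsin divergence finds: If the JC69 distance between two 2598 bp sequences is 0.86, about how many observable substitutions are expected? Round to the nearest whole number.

1329

Invert JC69: p = (3/4)(1 − e^(−4d/3)) = 0.75 × (1 − e^(-1.146667)) = 0.75 × (1 − 0.317694) = 0.511730.
Expected differing sites = pL ≈ 0.511730 × 2598 = 1329.47454 ≈ 1329.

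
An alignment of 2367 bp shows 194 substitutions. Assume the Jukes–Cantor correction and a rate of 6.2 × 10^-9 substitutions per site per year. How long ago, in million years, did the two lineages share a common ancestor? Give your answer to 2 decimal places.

p = 194/2367 ≈ 0.08196.
d = −(3/4) ln(1 − 4p/3) = −0.75 ln(1 − 0.10928) = −0.75 ln(0.89072)
  = −0.75 × (-0.115725) = 0.086794 substitutions/site.
Under a molecular clock d = 2μt, so t = d/(2μ) = 0.086794 / (2 × 6.2 × 10^-9) = 7.00 million years.

7.00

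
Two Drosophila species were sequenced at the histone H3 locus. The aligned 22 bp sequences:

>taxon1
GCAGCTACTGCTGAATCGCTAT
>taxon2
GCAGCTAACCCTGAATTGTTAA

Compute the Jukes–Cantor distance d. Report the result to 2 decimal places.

0.34

The sequences differ at 6 of 22 sites (8, 9, 10, 17, 19, 22), so p = 6/22 ≈ 0.272727.
d = −(3/4) ln(1 − 4p/3) = −0.75 ln(1 − 0.363636) = −0.75 ln(0.636364)
  = −0.75 × (-0.451985) = 0.338989 substitutions/site.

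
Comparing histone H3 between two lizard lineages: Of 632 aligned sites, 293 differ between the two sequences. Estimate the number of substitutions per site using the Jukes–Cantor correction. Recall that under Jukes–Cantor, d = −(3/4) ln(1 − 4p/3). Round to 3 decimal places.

0.722

p = 293/632 ≈ 0.463608.
d = −(3/4) ln(1 − 4p/3) = −0.75 ln(1 − 0.618144) = −0.75 ln(0.381856)
  = −0.75 × (-0.962712) = 0.722034 substitutions/site.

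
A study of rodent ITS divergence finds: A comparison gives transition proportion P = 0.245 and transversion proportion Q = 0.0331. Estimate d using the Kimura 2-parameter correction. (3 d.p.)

Under the Kimura two-parameter model, d = −½ ln(1 − 2P − Q) − ¼ ln(1 − 2Q).
1 − 2P − Q = 0.4769, giving −½ ln(0.4769) = 0.370224.
1 − 2Q = 0.9338, giving −¼ ln(0.9338) = 0.017123.
d = 0.370224 + 0.017123 = 0.387347.

0.387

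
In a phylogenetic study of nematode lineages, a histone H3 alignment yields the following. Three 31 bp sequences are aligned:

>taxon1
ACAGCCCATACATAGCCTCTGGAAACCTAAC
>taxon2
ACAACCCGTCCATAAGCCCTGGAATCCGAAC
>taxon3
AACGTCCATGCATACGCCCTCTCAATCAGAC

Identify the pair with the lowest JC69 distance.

taxon1–taxon2: 8/31 differ, p = 0.258, d = 0.316.
taxon1–taxon3: 13/31 differ, p = 0.419, d = 0.614.
taxon2–taxon3: 14/31 differ, p = 0.452, d = 0.691.
The smallest distance is between taxon1 and taxon2.

taxon1 and taxon2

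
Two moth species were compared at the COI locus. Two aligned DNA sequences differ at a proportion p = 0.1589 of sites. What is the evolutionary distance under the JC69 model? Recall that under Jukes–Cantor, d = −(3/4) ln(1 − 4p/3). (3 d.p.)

0.179

d = −(3/4) ln(1 − 4p/3) = −0.75 ln(1 − 0.211867) = −0.75 ln(0.788133)
  = −0.75 × (-0.238088) = 0.178566 substitutions/site.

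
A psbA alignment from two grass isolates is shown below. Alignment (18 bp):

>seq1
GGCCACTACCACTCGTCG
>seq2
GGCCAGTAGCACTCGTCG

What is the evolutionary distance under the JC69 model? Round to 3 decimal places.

The sequences differ at 2 of 18 sites (6, 9), so p = 2/18 ≈ 0.111111.
d = −(3/4) ln(1 − 4p/3) = −0.75 ln(1 − 0.148148) = −0.75 ln(0.851852)
  = −0.75 × (-0.160342) = 0.120257 substitutions/site.

0.120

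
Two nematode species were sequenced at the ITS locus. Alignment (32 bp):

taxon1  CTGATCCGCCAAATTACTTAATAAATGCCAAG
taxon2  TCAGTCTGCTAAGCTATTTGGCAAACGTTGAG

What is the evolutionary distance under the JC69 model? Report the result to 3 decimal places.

The sequences differ at 16 of 32 sites, so p = 16/32 = 0.5.
d = −(3/4) ln(1 − 4p/3) = −0.75 ln(1 − 0.666667) = −0.75 ln(0.333333)
  = −0.75 × (-1.098613) = 0.823960 substitutions/site.

0.824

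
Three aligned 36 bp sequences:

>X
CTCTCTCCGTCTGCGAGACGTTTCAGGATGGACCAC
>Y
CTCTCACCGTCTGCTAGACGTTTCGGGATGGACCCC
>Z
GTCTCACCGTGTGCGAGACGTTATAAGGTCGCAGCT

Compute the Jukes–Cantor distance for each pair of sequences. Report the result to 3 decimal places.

X–Y: 4/36 sites differ → p ≈ 0.111111, d = −0.75 ln(1 − 0.148148) = 0.120257 ≈ 0.120.
X–Z: 13/36 sites differ → p ≈ 0.361111, d = −0.75 ln(1 − 0.481481) = 0.492584 ≈ 0.493.
Y–Z: 13/36 sites differ → p ≈ 0.361111, d = −0.75 ln(1 − 0.481481) = 0.492584 ≈ 0.493.

d(X,Y) = 0.120, d(X,Z) = 0.493, d(Y,Z) = 0.493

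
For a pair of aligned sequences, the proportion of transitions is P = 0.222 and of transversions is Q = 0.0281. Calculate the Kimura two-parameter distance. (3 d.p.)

Under the Kimura two-parameter model, d = −½ ln(1 − 2P − Q) − ¼ ln(1 − 2Q).
1 − 2P − Q = 0.5279, giving −½ ln(0.5279) = 0.319424.
1 − 2Q = 0.9438, giving −¼ ln(0.9438) = 0.014460.
d = 0.319424 + 0.014460 = 0.333884.

0.334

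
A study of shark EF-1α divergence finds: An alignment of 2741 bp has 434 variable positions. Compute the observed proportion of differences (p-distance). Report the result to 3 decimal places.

0.158

p = 434/2741 = 0.158336… ≈ 0.158 (to 3 d.p.).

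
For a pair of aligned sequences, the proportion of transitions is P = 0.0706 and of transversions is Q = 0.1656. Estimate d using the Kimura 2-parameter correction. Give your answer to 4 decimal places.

0.2838

Under the Kimura two-parameter model, d = −½ ln(1 − 2P − Q) − ¼ ln(1 − 2Q).
1 − 2P − Q = 0.6932, giving −½ ln(0.6932) = 0.183218.
1 − 2Q = 0.6688, giving −¼ ln(0.6688) = 0.100568.
d = 0.183218 + 0.100568 = 0.283786.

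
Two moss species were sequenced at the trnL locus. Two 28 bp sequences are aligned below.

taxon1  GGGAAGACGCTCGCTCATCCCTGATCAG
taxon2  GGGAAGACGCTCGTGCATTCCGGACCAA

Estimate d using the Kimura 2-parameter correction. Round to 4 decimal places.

0.2595

Of 28 sites, 4 differences are transitions and 2 are transversions, so P = 4/28 ≈ 0.142857 and Q = 2/28 ≈ 0.071429.
Under the Kimura two-parameter model, d = −½ ln(1 − 2P − Q) − ¼ ln(1 − 2Q).
1 − 2P − Q = 0.642857, giving −½ ln(0.642857) = 0.220916.
1 − 2Q = 0.857142, giving −¼ ln(0.857142) = 0.038538.
d = 0.220916 + 0.038538 = 0.259454.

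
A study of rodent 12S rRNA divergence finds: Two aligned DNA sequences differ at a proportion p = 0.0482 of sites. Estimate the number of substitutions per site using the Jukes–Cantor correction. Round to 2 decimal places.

0.05

d = −(3/4) ln(1 − 4p/3) = −0.75 ln(1 − 0.064267) = −0.75 ln(0.935733)
  = −0.75 × (-0.066425) = 0.049819 substitutions/site.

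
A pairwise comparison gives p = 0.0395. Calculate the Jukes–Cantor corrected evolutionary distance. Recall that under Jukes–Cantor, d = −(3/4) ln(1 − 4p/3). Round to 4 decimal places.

0.0406

d = −(3/4) ln(1 − 4p/3) = −0.75 ln(1 − 0.052667) = −0.75 ln(0.947333)
  = −0.75 × (-0.054105) = 0.040579 substitutions/site.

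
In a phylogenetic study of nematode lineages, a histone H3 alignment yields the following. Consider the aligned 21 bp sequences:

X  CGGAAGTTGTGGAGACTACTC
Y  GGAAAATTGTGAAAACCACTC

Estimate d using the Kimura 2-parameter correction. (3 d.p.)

0.396

Of 21 sites, 5 differences are transitions and 1 are transversions, so P = 5/21 ≈ 0.238095 and Q = 1/21 ≈ 0.047619.
Under the Kimura two-parameter model, d = −½ ln(1 − 2P − Q) − ¼ ln(1 − 2Q).
1 − 2P − Q = 0.476191, giving −½ ln(0.476191) = 0.370968.
1 − 2Q = 0.904762, giving −¼ ln(0.904762) = 0.025021.
d = 0.370968 + 0.025021 = 0.395989.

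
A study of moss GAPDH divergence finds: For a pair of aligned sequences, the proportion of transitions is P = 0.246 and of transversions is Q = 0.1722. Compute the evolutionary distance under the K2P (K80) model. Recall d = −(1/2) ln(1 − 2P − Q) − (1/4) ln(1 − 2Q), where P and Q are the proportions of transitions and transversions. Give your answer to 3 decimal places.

Under the Kimura two-parameter model, d = −½ ln(1 − 2P − Q) − ¼ ln(1 − 2Q).
1 − 2P − Q = 0.3358, giving −½ ln(0.3358) = 0.545620.
1 − 2Q = 0.6556, giving −¼ ln(0.6556) = 0.105551.
d = 0.545620 + 0.105551 = 0.651171.

0.651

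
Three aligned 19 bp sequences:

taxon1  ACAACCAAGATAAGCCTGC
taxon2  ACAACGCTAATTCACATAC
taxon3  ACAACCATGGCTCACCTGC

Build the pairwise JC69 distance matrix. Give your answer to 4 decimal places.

d(taxon1,taxon2) = 0.7489, d(taxon1,taxon3) = 0.4099, d(taxon2,taxon3) = 0.5068

taxon1–taxon2: 9/19 sites differ → p ≈ 0.473684, d = −0.75 ln(1 − 0.631579) = 0.748897 ≈ 0.7489.
taxon1–taxon3: 6/19 sites differ → p ≈ 0.315789, d = −0.75 ln(1 − 0.421052) = 0.409907 ≈ 0.4099.
taxon2–taxon3: 7/19 sites differ → p ≈ 0.368421, d = −0.75 ln(1 − 0.491228) = 0.506816 ≈ 0.5068.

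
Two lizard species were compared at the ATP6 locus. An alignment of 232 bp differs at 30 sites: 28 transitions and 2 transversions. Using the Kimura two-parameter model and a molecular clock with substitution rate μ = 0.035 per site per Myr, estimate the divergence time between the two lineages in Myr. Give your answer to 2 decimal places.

P = 28/232 ≈ 0.12069 and Q = 2/232 ≈ 0.008621.
Under the Kimura two-parameter model, d = −½ ln(1 − 2P − Q) − ¼ ln(1 − 2Q).
1 − 2P − Q = 0.749999, giving −½ ln(0.749999) = 0.143842.
1 − 2Q = 0.982758, giving −¼ ln(0.982758) = 0.004348.
d = 0.143842 + 0.004348 = 0.148190.
Under a molecular clock d = 2μt, so t = d/(2μ) = 0.148190 / (2 × 0.035) = 2.12 Myr.

2.12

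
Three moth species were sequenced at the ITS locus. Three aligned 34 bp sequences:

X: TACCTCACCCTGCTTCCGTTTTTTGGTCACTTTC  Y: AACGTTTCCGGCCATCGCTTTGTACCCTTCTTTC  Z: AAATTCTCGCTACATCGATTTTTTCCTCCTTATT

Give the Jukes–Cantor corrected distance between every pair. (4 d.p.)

d(X,Y) = 0.8240, d(X,Z) = 0.6655, d(Y,Z) = 0.7405

X–Y: 17/34 sites differ → p = 0.5, d = −0.75 ln(1 − 0.666667) = 0.823960 ≈ 0.8240.
X–Z: 15/34 sites differ → p ≈ 0.441176, d = −0.75 ln(1 − 0.588235) = 0.665477 ≈ 0.6655.
Y–Z: 16/34 sites differ → p ≈ 0.470588, d = −0.75 ln(1 − 0.627451) = 0.740540 ≈ 0.7405.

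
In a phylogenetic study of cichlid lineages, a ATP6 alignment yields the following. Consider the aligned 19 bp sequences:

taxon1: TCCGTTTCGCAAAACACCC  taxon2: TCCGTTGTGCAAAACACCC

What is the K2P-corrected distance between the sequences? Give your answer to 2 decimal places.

0.11

Of 19 sites, 1 differences are transitions and 1 are transversions, so P = 1/19 ≈ 0.052632 and Q = 1/19 ≈ 0.052632.
Under the Kimura two-parameter model, d = −½ ln(1 − 2P − Q) − ¼ ln(1 − 2Q).
1 − 2P − Q = 0.842104, giving −½ ln(0.842104) = 0.085926.
1 − 2Q = 0.894736, giving −¼ ln(0.894736) = 0.027807.
d = 0.085926 + 0.027807 = 0.113733.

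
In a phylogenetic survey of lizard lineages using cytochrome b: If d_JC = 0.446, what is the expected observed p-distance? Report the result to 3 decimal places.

p = (3/4)(1 − e^(−4d/3)) = 0.75 × (1 − e^(-0.594667)) = 0.75 × (1 − 0.551746) = 0.336191.

0.336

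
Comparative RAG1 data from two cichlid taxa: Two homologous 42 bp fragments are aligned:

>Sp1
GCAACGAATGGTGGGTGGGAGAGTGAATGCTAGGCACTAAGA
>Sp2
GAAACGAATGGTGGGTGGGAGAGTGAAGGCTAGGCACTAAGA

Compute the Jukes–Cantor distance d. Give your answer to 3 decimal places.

0.049

The sequences differ at 2 of 42 sites (2, 28), so p = 2/42 ≈ 0.047619.
d = −(3/4) ln(1 − 4p/3) = −0.75 ln(1 − 0.063492) = −0.75 ln(0.936508)
  = −0.75 × (-0.065597) = 0.049198 substitutions/site.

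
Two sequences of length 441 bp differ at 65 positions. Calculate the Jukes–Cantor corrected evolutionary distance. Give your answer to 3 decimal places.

0.164

p = 65/441 ≈ 0.147392.
d = −(3/4) ln(1 − 4p/3) = −0.75 ln(1 − 0.196523) = −0.75 ln(0.803477)
  = −0.75 × (-0.218807) = 0.164105 substitutions/site.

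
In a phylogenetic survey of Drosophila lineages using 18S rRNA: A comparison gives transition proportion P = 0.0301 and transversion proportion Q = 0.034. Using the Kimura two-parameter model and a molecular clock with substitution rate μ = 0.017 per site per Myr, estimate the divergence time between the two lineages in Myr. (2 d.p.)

Under the Kimura two-parameter model, d = −½ ln(1 − 2P − Q) − ¼ ln(1 − 2Q).
1 − 2P − Q = 0.9058, giving −½ ln(0.9058) = 0.049468.
1 − 2Q = 0.932, giving −¼ ln(0.932) = 0.017606.
d = 0.049468 + 0.017606 = 0.067074.
Under a molecular clock d = 2μt, so t = d/(2μ) = 0.067074 / (2 × 0.017) = 1.97 Myr.

1.97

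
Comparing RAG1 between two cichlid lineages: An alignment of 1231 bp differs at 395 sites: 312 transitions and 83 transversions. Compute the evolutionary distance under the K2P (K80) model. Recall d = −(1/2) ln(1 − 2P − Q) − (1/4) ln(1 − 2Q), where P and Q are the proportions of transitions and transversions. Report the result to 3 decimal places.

0.463

P = 312/1231 ≈ 0.253452 and Q = 83/1231 ≈ 0.067425.
Under the Kimura two-parameter model, d = −½ ln(1 − 2P − Q) − ¼ ln(1 − 2Q).
1 − 2P − Q = 0.425671, giving −½ ln(0.425671) = 0.427044.
1 − 2Q = 0.86515, giving −¼ ln(0.86515) = 0.036213.
d = 0.427044 + 0.036213 = 0.463257.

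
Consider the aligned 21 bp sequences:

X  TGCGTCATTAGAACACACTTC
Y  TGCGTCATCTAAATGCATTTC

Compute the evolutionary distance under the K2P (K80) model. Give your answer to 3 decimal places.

Of 21 sites, 5 differences are transitions and 1 are transversions, so P = 5/21 ≈ 0.238095 and Q = 1/21 ≈ 0.047619.
Under the Kimura two-parameter model, d = −½ ln(1 − 2P − Q) − ¼ ln(1 − 2Q).
1 − 2P − Q = 0.476191, giving −½ ln(0.476191) = 0.370968.
1 − 2Q = 0.904762, giving −¼ ln(0.904762) = 0.025021.
d = 0.370968 + 0.025021 = 0.395989.

0.396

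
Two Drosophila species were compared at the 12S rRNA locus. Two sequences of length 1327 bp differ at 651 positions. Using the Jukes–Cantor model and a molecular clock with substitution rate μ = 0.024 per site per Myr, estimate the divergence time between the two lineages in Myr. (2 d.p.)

16.59

p = 651/1327 ≈ 0.49058.
d = −(3/4) ln(1 − 4p/3) = −0.75 ln(1 − 0.654107) = −0.75 ln(0.345893)
  = −0.75 × (-1.061626) = 0.796220 substitutions/site.
Under a molecular clock d = 2μt, so t = d/(2μ) = 0.796220 / (2 × 0.024) = 16.59 Myr.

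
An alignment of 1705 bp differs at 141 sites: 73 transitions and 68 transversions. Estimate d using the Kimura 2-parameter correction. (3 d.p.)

P = 73/1705 ≈ 0.042815 and Q = 68/1705 ≈ 0.039883.
Under the Kimura two-parameter model, d = −½ ln(1 − 2P − Q) − ¼ ln(1 − 2Q).
1 − 2P − Q = 0.874487, giving −½ ln(0.874487) = 0.067059.
1 − 2Q = 0.920234, giving −¼ ln(0.920234) = 0.020782.
d = 0.067059 + 0.020782 = 0.087841.

0.088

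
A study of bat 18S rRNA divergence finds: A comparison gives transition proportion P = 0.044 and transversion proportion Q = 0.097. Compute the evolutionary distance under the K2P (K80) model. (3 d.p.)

0.156

Under the Kimura two-parameter model, d = −½ ln(1 − 2P − Q) − ¼ ln(1 − 2Q).
1 − 2P − Q = 0.815, giving −½ ln(0.815) = 0.102284.
1 − 2Q = 0.806, giving −¼ ln(0.806) = 0.053918.
d = 0.102284 + 0.053918 = 0.156202.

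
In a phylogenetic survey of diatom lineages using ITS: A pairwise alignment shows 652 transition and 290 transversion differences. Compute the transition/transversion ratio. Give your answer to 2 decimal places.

R = 652/290 = 2.248275… ≈ 2.25 (to 2 d.p.).

2.25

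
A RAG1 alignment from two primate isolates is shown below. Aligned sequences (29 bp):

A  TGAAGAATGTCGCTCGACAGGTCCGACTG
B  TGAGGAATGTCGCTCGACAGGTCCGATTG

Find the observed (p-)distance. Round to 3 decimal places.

0.069

The sequences differ at 2 of 29 positions (sites 4, 27).
p = 2/29 = 0.068965… ≈ 0.069 (to 3 d.p.).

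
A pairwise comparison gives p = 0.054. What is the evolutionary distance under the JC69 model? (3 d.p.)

0.056

d = −(3/4) ln(1 − 4p/3) = −0.75 ln(1 − 0.072) = −0.75 ln(0.928)
  = −0.75 × (-0.074724) = 0.056043 substitutions/site.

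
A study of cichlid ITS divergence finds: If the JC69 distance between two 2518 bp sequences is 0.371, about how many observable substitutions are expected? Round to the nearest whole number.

737

Invert JC69: p = (3/4)(1 − e^(−4d/3)) = 0.75 × (1 − e^(-0.494667)) = 0.75 × (1 − 0.609774) = 0.292670.
Expected differing sites = pL ≈ 0.292670 × 2518 = 736.94306 ≈ 737.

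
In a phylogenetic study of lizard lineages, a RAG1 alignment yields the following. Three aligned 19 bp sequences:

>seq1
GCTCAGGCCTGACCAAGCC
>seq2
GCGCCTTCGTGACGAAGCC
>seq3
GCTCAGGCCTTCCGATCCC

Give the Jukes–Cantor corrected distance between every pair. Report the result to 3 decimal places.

d(seq1,seq2) = 0.410, d(seq1,seq3) = 0.324, d(seq2,seq3) = 0.749

seq1–seq2: 6/19 sites differ → p ≈ 0.315789, d = −0.75 ln(1 − 0.421052) = 0.409907 ≈ 0.410.
seq1–seq3: 5/19 sites differ → p ≈ 0.263158, d = −0.75 ln(1 − 0.350877) = 0.324100 ≈ 0.324.
seq2–seq3: 9/19 sites differ → p ≈ 0.473684, d = −0.75 ln(1 − 0.631579) = 0.748897 ≈ 0.749.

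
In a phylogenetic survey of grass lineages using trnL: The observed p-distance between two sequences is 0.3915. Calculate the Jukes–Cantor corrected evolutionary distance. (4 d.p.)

0.5536

d = −(3/4) ln(1 − 4p/3) = −0.75 ln(1 − 0.522) = −0.75 ln(0.478)
  = −0.75 × (-0.738145) = 0.553609 substitutions/site.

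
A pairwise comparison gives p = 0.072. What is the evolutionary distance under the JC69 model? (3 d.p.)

0.076

d = −(3/4) ln(1 − 4p/3) = −0.75 ln(1 − 0.096) = −0.75 ln(0.904)
  = −0.75 × (-0.100926) = 0.075695 substitutions/site.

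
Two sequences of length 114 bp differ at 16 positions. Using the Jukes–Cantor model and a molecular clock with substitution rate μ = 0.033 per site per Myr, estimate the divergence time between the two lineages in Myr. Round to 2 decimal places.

2.35

p = 16/114 ≈ 0.140351.
d = −(3/4) ln(1 − 4p/3) = −0.75 ln(1 − 0.187135) = −0.75 ln(0.812865)
  = −0.75 × (-0.207190) = 0.155393 substitutions/site.
Under a molecular clock d = 2μt, so t = d/(2μ) = 0.155393 / (2 × 0.033) = 2.35 Myr.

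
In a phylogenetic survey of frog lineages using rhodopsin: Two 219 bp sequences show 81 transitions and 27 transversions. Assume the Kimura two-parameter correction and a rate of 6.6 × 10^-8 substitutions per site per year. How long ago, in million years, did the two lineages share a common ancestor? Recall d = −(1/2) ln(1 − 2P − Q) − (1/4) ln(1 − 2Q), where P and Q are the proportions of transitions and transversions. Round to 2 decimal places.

P = 81/219 ≈ 0.369863 and Q = 27/219 ≈ 0.123288.
Under the Kimura two-parameter model, d = −½ ln(1 − 2P − Q) − ¼ ln(1 − 2Q).
1 − 2P − Q = 0.136986, giving −½ ln(0.136986) = 0.993938.
1 − 2Q = 0.753424, giving −¼ ln(0.753424) = 0.070782.
d = 0.993938 + 0.070782 = 1.064720.
Under a molecular clock d = 2μt, so t = d/(2μ) = 1.064720 / (2 × 6.6 × 10^-8) = 8.07 million years.

8.07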